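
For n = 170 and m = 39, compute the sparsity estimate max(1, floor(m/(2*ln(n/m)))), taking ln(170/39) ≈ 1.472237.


n/m = 170/39.
ln(n/m) ≈ 1.472237.
2*ln(n/m) ≈ 2.944474.
m/(2*ln(n/m)) ≈ 39/2.944474 ≈ 13.2452.
floor = 13.
k_max = max(1, 13) = 13.

13


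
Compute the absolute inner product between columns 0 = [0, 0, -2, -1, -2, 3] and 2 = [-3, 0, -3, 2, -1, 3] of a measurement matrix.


Inner product: 0*-3 + 0*0 + -2*-3 + -1*2 + -2*-1 + 3*3
Products: [0, 0, 6, -2, 2, 9]
Sum = 15.
|dot| = 15.

15


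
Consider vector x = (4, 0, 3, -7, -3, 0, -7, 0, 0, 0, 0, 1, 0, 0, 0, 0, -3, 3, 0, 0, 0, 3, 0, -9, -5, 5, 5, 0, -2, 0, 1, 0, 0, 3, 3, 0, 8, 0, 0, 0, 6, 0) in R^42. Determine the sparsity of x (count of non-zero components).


Non-zero positions: [0, 2, 3, 4, 6, 11, 16, 17, 21, 23, 24, 25, 26, 28, 30, 33, 34, 36, 40].
Sparsity = 19.

19


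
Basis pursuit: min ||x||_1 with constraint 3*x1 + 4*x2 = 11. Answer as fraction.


Axis intercepts:
  x1 = 11/3, x2 = 0: L1 = 11/3
  x1 = 0, x2 = 11/4: L1 = 11/4
x* = (0, 11/4)
||x*||_1 = 11/4.

11/4


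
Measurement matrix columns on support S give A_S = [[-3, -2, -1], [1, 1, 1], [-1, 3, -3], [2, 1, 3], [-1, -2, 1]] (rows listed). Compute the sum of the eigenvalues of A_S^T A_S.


Sum of eigenvalues of A_S^T A_S = trace(A_S^T A_S) = sum of squared column norms of A_S.
A_S^T A_S diagonal: [16, 19, 21].
trace = 16 + 19 + 21 = 56.

56


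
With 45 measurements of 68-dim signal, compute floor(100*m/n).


100*m/n = 100*45/68 ≈ 66.1765.
floor = 66.

66


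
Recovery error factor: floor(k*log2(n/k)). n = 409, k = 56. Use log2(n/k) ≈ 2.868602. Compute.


log2(n/k) = log2(409/56) ≈ 2.868602.
k*log2(n/k) ≈ 56*2.868602 = 160.641712.
floor(160.641712) = 160.

160


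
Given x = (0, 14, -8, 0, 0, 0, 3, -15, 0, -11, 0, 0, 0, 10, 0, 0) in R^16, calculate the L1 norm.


Non-zero entries: [(1, 14), (2, -8), (6, 3), (7, -15), (9, -11), (13, 10)]
Absolute values: [14, 8, 3, 15, 11, 10]
||x||_1 = sum = 61.

61


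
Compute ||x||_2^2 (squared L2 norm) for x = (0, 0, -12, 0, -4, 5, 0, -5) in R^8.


Non-zero entries: [(2, -12), (4, -4), (5, 5), (7, -5)]
Squares: [144, 16, 25, 25]
||x||_2^2 = sum = 210.

210


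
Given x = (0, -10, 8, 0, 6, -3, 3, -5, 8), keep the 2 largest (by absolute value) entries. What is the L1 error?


Sorted |x_i| descending: [10, 8, 8, 6, 5, 3, 3, 0, 0]
Keep top 2: [10, 8]
Tail entries: [8, 6, 5, 3, 3, 0, 0]
L1 error = sum of tail = 25.

25


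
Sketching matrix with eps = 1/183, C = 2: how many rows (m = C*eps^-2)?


1/eps = 183.
(1/eps)^2 = 33489.
m = 2*33489 = 66978.

66978


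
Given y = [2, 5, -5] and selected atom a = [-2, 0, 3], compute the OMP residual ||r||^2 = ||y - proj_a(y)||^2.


a^T a = 13.
a^T y = -19.
coeff = -19/13 = -19/13.
||r||^2 = 341/13.

341/13


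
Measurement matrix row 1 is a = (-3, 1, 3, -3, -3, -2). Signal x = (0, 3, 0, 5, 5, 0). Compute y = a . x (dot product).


Non-zero terms: ['1*3', '-3*5', '-3*5']
Products: [3, -15, -15]
y = sum = -27.

-27


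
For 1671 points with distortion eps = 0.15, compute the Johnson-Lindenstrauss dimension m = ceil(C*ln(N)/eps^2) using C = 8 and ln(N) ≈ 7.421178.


ln(1671) ≈ 7.421178.
eps^2 = 0.15^2 = 0.0225.
C*ln(N)/eps^2 ≈ 8*7.421178/0.0225 ≈ 2638.6411.
m = ceil(2638.6411) = 2639.

2639


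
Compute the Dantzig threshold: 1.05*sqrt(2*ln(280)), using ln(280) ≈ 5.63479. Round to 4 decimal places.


ln(280) ≈ 5.63479.
2*ln(n) ≈ 11.26958.
sqrt(2*ln(n)) ≈ sqrt(11.26958) ≈ 3.35702.
threshold ≈ 1.05*3.35702 = 3.524871 ≈ 3.5249.

3.5249


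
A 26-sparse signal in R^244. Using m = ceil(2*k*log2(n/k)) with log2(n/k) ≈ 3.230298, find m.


log2(n/k) = log2(244/26) ≈ 3.230298.
2*k*log2(n/k) ≈ 2*26*3.230298 = 167.975496.
m = ceil(167.975496) = 168.

168


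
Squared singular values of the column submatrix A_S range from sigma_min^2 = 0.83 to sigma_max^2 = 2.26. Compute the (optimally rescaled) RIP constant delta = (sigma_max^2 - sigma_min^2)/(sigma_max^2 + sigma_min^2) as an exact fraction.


lambda_max - lambda_min = 2.26 - 0.83 = 1.43.
lambda_max + lambda_min = 2.26 + 0.83 = 3.09.
delta = 1.43/3.09 = 143/309.

143/309


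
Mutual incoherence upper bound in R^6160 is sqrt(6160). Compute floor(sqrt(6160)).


78^2 = 6084 <= 6160 < 6241 = 79^2, so 78 <= sqrt(6160) < 79.
floor(sqrt(6160)) = 78.

78


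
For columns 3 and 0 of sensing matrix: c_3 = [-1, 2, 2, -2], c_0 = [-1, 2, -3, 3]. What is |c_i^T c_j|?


Inner product: -1*-1 + 2*2 + 2*-3 + -2*3
Products: [1, 4, -6, -6]
Sum = -7.
|dot| = 7.

7


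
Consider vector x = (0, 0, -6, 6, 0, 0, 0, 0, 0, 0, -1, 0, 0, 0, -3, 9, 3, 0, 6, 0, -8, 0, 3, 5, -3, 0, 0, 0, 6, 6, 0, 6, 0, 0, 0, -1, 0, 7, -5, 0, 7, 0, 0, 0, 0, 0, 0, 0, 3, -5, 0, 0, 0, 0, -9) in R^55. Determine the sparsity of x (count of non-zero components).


Non-zero positions: [2, 3, 10, 14, 15, 16, 18, 20, 22, 23, 24, 28, 29, 31, 35, 37, 38, 40, 48, 49, 54].
Sparsity = 21.

21


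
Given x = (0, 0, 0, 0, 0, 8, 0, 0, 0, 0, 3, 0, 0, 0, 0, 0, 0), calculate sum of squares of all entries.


Non-zero entries: [(5, 8), (10, 3)]
Squares: [64, 9]
||x||_2^2 = sum = 73.

73


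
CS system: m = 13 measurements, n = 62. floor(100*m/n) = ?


100*m/n = 100*13/62 ≈ 20.9677.
floor = 20.

20


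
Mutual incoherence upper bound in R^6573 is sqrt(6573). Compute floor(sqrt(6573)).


81^2 = 6561 <= 6573 < 6724 = 82^2, so 81 <= sqrt(6573) < 82.
floor(sqrt(6573)) = 81.

81


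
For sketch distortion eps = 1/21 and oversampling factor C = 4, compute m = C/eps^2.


1/eps = 21.
(1/eps)^2 = 441.
m = 4*441 = 1764.

1764


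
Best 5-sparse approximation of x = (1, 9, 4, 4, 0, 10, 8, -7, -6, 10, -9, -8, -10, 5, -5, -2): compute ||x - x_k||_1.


Sorted |x_i| descending: [10, 10, 10, 9, 9, 8, 8, 7, 6, 5, 5, 4, 4, 2, 1, 0]
Keep top 5: [10, 10, 10, 9, 9]
Tail entries: [8, 8, 7, 6, 5, 5, 4, 4, 2, 1, 0]
L1 error = sum of tail = 50.

50


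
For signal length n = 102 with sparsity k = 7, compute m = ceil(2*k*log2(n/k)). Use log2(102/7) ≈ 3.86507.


log2(n/k) = log2(102/7) ≈ 3.86507.
2*k*log2(n/k) ≈ 2*7*3.86507 = 54.11098.
m = ceil(54.11098) = 55.

55


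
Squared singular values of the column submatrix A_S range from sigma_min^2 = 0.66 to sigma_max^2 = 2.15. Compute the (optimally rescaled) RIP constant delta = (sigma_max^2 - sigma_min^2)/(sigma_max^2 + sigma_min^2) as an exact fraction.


lambda_max - lambda_min = 2.15 - 0.66 = 1.49.
lambda_max + lambda_min = 2.15 + 0.66 = 2.81.
delta = 1.49/2.81 = 149/281.

149/281


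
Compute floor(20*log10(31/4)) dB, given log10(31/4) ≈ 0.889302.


||x||/||e|| = 31/4.
log10(31/4) ≈ 0.889302.
20*log10(||x||/||e||) ≈ 20*0.889302 = 17.78604.
floor(17.78604) = 17.

17


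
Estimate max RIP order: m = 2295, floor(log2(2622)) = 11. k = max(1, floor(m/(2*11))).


floor(log2(2622)) = 11.
2*11 = 22.
m/(2*floor(log2(n))) = 2295/22 ≈ 104.3182.
floor = 104.
k = max(1, 104) = 104.

104


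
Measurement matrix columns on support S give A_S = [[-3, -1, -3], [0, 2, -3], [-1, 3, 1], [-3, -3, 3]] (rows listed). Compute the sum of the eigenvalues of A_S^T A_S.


Sum of eigenvalues of A_S^T A_S = trace(A_S^T A_S) = sum of squared column norms of A_S.
A_S^T A_S diagonal: [19, 23, 28].
trace = 19 + 23 + 28 = 70.

70


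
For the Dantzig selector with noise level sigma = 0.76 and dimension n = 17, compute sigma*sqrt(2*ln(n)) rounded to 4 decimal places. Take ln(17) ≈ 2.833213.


ln(17) ≈ 2.833213.
2*ln(n) ≈ 5.666426.
sqrt(2*ln(n)) ≈ sqrt(5.666426) ≈ 2.380426.
threshold ≈ 0.76*2.380426 = 1.80912376 ≈ 1.8091.

1.8091


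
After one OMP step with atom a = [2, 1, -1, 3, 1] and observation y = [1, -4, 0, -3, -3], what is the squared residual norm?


a^T a = 16.
a^T y = -14.
coeff = -14/16 = -7/8.
||r||^2 = 91/4.

91/4


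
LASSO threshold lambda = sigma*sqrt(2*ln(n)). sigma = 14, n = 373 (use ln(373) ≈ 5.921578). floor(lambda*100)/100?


ln(373) ≈ 5.921578.
2*ln(n) ≈ 11.843156.
sqrt(2*ln(n)) ≈ sqrt(11.843156) ≈ 3.441389.
lambda ≈ 14*3.441389 = 48.179446.
floor(lambda*100)/100 = 48.17.

48.17


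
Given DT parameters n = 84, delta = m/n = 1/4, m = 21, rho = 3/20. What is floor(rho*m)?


m = 1/4*84 = 21.
rho = 3/20.
rho*m = 3/20*21 = 3.15.
k = floor(3.15) = 3.

3


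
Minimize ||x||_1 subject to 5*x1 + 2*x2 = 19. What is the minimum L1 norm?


Axis intercepts:
  x1 = 19/5, x2 = 0: L1 = 19/5
  x1 = 0, x2 = 19/2: L1 = 19/2
x* = (19/5, 0)
||x*||_1 = 19/5.

19/5


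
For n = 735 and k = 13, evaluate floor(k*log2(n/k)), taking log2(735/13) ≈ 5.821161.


log2(n/k) = log2(735/13) ≈ 5.821161.
k*log2(n/k) ≈ 13*5.821161 = 75.675093.
floor(75.675093) = 75.

75


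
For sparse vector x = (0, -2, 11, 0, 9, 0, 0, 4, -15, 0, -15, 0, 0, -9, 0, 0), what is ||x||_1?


Non-zero entries: [(1, -2), (2, 11), (4, 9), (7, 4), (8, -15), (10, -15), (13, -9)]
Absolute values: [2, 11, 9, 4, 15, 15, 9]
||x||_1 = sum = 65.

65


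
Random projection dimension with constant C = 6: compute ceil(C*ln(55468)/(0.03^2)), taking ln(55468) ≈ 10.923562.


ln(55468) ≈ 10.923562.
eps^2 = 0.03^2 = 0.0009.
C*ln(N)/eps^2 ≈ 6*10.923562/0.0009 ≈ 72823.7467.
m = ceil(72823.7467) = 72824.

72824


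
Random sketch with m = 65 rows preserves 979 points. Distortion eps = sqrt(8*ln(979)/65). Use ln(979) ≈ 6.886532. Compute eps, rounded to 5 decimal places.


ln(979) ≈ 6.886532.
8*ln(N)/m ≈ 8*6.886532/65 ≈ 0.84757317.
eps = sqrt(0.84757317) ≈ 0.9206374 ≈ 0.92064.

0.92064


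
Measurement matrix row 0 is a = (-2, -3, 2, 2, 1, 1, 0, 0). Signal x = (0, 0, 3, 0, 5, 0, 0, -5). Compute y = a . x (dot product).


Non-zero terms: ['2*3', '1*5', '0*-5']
Products: [6, 5, 0]
y = sum = 11.

11


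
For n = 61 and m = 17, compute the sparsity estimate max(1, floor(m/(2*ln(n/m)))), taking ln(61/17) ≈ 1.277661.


n/m = 61/17.
ln(n/m) ≈ 1.277661.
2*ln(n/m) ≈ 2.555322.
m/(2*ln(n/m)) ≈ 17/2.555322 ≈ 6.6528.
floor = 6.
k_max = max(1, 6) = 6.

6


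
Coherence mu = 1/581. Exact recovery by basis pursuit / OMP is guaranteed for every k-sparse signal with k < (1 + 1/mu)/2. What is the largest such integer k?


1/mu = 581.
1 + 1/mu = 582.
(1 + 1/mu)/2 = 291 is an integer and the inequality is strict, so k_max = 291 - 1 = 290.

290


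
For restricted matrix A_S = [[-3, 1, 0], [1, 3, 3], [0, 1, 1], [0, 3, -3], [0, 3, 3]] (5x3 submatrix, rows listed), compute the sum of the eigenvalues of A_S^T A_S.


Sum of eigenvalues of A_S^T A_S = trace(A_S^T A_S) = sum of squared column norms of A_S.
A_S^T A_S diagonal: [10, 29, 28].
trace = 10 + 29 + 28 = 67.

67


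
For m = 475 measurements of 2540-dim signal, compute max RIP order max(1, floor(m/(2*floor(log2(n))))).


floor(log2(2540)) = 11.
2*11 = 22.
m/(2*floor(log2(n))) = 475/22 ≈ 21.5909.
floor = 21.
k = max(1, 21) = 21.

21


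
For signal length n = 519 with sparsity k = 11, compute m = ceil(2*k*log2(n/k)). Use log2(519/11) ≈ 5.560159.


log2(n/k) = log2(519/11) ≈ 5.560159.
2*k*log2(n/k) ≈ 2*11*5.560159 = 122.323498.
m = ceil(122.323498) = 123.

123


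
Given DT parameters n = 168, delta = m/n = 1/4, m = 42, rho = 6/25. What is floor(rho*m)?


m = 1/4*168 = 42.
rho = 6/25.
rho*m = 6/25*42 = 10.08.
k = floor(10.08) = 10.

10


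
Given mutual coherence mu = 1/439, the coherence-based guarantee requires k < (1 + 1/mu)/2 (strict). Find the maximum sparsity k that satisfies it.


1/mu = 439.
1 + 1/mu = 440.
(1 + 1/mu)/2 = 220 is an integer and the inequality is strict, so k_max = 220 - 1 = 219.

219


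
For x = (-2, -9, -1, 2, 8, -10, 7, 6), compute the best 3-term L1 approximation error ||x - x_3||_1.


Sorted |x_i| descending: [10, 9, 8, 7, 6, 2, 2, 1]
Keep top 3: [10, 9, 8]
Tail entries: [7, 6, 2, 2, 1]
L1 error = sum of tail = 18.

18


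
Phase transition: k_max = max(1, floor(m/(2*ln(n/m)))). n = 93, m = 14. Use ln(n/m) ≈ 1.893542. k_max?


n/m = 93/14.
ln(n/m) ≈ 1.893542.
2*ln(n/m) ≈ 3.787084.
m/(2*ln(n/m)) ≈ 14/3.787084 ≈ 3.6968.
floor = 3.
k_max = max(1, 3) = 3.

3


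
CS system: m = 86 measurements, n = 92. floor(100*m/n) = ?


100*m/n = 100*86/92 ≈ 93.4783.
floor = 93.

93


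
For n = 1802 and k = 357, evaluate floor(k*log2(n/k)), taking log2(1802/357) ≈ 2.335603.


log2(n/k) = log2(1802/357) ≈ 2.335603.
k*log2(n/k) ≈ 357*2.335603 = 833.810271.
floor(833.810271) = 833.

833


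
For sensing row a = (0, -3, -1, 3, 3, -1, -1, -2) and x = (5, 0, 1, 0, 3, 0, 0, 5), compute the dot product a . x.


Non-zero terms: ['0*5', '-1*1', '3*3', '-2*5']
Products: [0, -1, 9, -10]
y = sum = -2.

-2


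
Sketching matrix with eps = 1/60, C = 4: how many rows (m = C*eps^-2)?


1/eps = 60.
(1/eps)^2 = 3600.
m = 4*3600 = 14400.

14400


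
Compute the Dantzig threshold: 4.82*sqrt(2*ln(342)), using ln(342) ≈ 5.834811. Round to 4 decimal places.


ln(342) ≈ 5.834811.
2*ln(n) ≈ 11.669622.
sqrt(2*ln(n)) ≈ sqrt(11.669622) ≈ 3.416083.
threshold ≈ 4.82*3.416083 = 16.46552006 ≈ 16.4655.

16.4655


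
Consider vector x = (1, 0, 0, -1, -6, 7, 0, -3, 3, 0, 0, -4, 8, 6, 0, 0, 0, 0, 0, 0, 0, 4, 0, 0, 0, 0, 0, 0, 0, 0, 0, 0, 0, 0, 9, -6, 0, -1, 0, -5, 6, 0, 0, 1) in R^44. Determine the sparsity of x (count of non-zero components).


Non-zero positions: [0, 3, 4, 5, 7, 8, 11, 12, 13, 21, 34, 35, 37, 39, 40, 43].
Sparsity = 16.

16


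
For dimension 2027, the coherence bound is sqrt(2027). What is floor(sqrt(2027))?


45^2 = 2025 <= 2027 < 2116 = 46^2, so 45 <= sqrt(2027) < 46.
floor(sqrt(2027)) = 45.

45


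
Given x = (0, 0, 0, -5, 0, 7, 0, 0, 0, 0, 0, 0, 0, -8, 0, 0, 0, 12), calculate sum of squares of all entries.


Non-zero entries: [(3, -5), (5, 7), (13, -8), (17, 12)]
Squares: [25, 49, 64, 144]
||x||_2^2 = sum = 282.

282


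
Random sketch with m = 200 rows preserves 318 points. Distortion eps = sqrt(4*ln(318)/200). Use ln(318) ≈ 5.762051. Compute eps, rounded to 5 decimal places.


ln(318) ≈ 5.762051.
4*ln(N)/m ≈ 4*5.762051/200 ≈ 0.11524102.
eps = sqrt(0.11524102) ≈ 0.3394717 ≈ 0.33947.

0.33947


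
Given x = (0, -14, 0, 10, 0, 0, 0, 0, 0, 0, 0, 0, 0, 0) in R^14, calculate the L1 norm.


Non-zero entries: [(1, -14), (3, 10)]
Absolute values: [14, 10]
||x||_1 = sum = 24.

24


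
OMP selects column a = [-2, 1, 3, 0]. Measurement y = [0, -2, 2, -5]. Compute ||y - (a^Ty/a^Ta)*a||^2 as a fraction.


a^T a = 14.
a^T y = 4.
coeff = 4/14 = 2/7.
||r||^2 = 223/7.

223/7


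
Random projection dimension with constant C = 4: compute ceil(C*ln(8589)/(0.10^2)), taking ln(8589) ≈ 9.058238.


ln(8589) ≈ 9.058238.
eps^2 = 0.10^2 = 0.01.
C*ln(N)/eps^2 ≈ 4*9.058238/0.01 ≈ 3623.2952.
m = ceil(3623.2952) = 3624.

3624


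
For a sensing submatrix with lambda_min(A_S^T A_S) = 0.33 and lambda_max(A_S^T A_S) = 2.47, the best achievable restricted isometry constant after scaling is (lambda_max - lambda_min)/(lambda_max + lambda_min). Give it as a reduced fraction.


lambda_max - lambda_min = 2.47 - 0.33 = 2.14.
lambda_max + lambda_min = 2.47 + 0.33 = 2.80.
delta = 2.14/2.80 = 214/280 = 107/140.

107/140


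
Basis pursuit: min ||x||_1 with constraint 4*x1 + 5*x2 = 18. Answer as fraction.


Axis intercepts:
  x1 = 9/2, x2 = 0: L1 = 9/2
  x1 = 0, x2 = 18/5: L1 = 18/5
x* = (0, 18/5)
||x*||_1 = 18/5.

18/5


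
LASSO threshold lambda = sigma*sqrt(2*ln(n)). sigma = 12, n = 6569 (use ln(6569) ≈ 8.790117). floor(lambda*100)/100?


ln(6569) ≈ 8.790117.
2*ln(n) ≈ 17.580234.
sqrt(2*ln(n)) ≈ sqrt(17.580234) ≈ 4.192879.
lambda ≈ 12*4.192879 = 50.314548.
floor(lambda*100)/100 = 50.31.

50.31


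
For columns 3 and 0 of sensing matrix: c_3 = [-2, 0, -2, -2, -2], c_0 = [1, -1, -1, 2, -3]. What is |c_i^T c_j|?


Inner product: -2*1 + 0*-1 + -2*-1 + -2*2 + -2*-3
Products: [-2, 0, 2, -4, 6]
Sum = 2.
|dot| = 2.

2


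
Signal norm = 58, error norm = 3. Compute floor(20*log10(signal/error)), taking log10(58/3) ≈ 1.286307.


||x||/||e|| = 58/3.
log10(58/3) ≈ 1.286307.
20*log10(||x||/||e||) ≈ 20*1.286307 = 25.72614.
floor(25.72614) = 25.

25


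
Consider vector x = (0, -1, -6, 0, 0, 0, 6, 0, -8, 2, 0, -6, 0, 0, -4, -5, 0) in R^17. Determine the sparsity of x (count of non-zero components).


Non-zero positions: [1, 2, 6, 8, 9, 11, 14, 15].
Sparsity = 8.

8


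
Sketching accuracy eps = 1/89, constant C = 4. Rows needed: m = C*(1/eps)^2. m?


1/eps = 89.
(1/eps)^2 = 7921.
m = 4*7921 = 31684.

31684


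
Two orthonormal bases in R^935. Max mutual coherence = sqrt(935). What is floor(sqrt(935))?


30^2 = 900 <= 935 < 961 = 31^2, so 30 <= sqrt(935) < 31.
floor(sqrt(935)) = 30.

30


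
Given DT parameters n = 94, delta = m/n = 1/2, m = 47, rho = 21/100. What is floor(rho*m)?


m = 1/2*94 = 47.
rho = 21/100.
rho*m = 21/100*47 = 9.87.
k = floor(9.87) = 9.

9


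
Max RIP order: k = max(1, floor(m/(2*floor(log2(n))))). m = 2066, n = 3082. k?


floor(log2(3082)) = 11.
2*11 = 22.
m/(2*floor(log2(n))) = 2066/22 ≈ 93.9091.
floor = 93.
k = max(1, 93) = 93.

93


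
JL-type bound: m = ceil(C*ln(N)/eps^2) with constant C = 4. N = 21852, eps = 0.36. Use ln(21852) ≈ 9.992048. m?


ln(21852) ≈ 9.992048.
eps^2 = 0.36^2 = 0.1296.
C*ln(N)/eps^2 ≈ 4*9.992048/0.1296 ≈ 308.3965.
m = ceil(308.3965) = 309.

309


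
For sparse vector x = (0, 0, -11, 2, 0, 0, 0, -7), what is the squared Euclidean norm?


Non-zero entries: [(2, -11), (3, 2), (7, -7)]
Squares: [121, 4, 49]
||x||_2^2 = sum = 174.

174


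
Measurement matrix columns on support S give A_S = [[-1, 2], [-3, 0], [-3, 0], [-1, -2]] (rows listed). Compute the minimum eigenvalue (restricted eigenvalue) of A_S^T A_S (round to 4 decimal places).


A_S^T A_S = [[20, 0], [0, 8]].
trace = 28.
det = 160.
disc = trace^2 - 4*det = 784 - 4*160 = 144.
sqrt(144) = 12.
lam_min = (28 - 12)/2 = 8 = 8.0000.

8.0000


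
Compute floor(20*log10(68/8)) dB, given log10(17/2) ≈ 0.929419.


||x||/||e|| = 68/8 = 17/2.
log10(17/2) ≈ 0.929419.
20*log10(||x||/||e||) ≈ 20*0.929419 = 18.58838.
floor(18.58838) = 18.

18


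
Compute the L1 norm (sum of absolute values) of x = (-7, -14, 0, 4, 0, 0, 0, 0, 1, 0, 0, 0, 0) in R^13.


Non-zero entries: [(0, -7), (1, -14), (3, 4), (8, 1)]
Absolute values: [7, 14, 4, 1]
||x||_1 = sum = 26.

26


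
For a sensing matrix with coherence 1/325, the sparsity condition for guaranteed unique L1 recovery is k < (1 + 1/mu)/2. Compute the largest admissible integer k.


1/mu = 325.
1 + 1/mu = 326.
(1 + 1/mu)/2 = 163 is an integer and the inequality is strict, so k_max = 163 - 1 = 162.

162


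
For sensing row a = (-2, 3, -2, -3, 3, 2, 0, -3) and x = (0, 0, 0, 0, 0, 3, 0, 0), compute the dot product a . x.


Non-zero terms: ['2*3']
Products: [6]
y = sum = 6.

6


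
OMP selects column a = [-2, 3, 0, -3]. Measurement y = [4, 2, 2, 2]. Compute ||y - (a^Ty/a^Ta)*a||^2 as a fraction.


a^T a = 22.
a^T y = -8.
coeff = -8/22 = -4/11.
||r||^2 = 276/11.

276/11


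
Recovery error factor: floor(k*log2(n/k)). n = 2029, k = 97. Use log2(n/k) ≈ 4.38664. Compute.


log2(n/k) = log2(2029/97) ≈ 4.38664.
k*log2(n/k) ≈ 97*4.38664 = 425.50408.
floor(425.50408) = 425.

425


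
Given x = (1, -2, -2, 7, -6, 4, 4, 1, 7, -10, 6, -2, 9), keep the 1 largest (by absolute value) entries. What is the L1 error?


Sorted |x_i| descending: [10, 9, 7, 7, 6, 6, 4, 4, 2, 2, 2, 1, 1]
Keep top 1: [10]
Tail entries: [9, 7, 7, 6, 6, 4, 4, 2, 2, 2, 1, 1]
L1 error = sum of tail = 51.

51


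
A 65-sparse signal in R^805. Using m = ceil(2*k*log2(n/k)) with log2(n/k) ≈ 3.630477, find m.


log2(n/k) = log2(805/65) ≈ 3.630477.
2*k*log2(n/k) ≈ 2*65*3.630477 = 471.96201.
m = ceil(471.96201) = 472.

472


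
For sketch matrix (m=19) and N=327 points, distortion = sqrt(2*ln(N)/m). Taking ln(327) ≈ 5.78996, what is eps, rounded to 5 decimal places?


ln(327) ≈ 5.78996.
2*ln(N)/m ≈ 2*5.78996/19 ≈ 0.60946947.
eps = sqrt(0.60946947) ≈ 0.7806853 ≈ 0.78069.

0.78069


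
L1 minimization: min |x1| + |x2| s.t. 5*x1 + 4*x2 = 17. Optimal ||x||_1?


Axis intercepts:
  x1 = 17/5, x2 = 0: L1 = 17/5
  x1 = 0, x2 = 17/4: L1 = 17/4
x* = (17/5, 0)
||x*||_1 = 17/5.

17/5


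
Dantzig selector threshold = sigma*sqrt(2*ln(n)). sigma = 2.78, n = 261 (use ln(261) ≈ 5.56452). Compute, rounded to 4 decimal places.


ln(261) ≈ 5.56452.
2*ln(n) ≈ 11.12904.
sqrt(2*ln(n)) ≈ sqrt(11.12904) ≈ 3.336022.
threshold ≈ 2.78*3.336022 = 9.27414116 ≈ 9.2741.

9.2741


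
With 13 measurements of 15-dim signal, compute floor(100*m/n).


100*m/n = 100*13/15 ≈ 86.6667.
floor = 86.

86


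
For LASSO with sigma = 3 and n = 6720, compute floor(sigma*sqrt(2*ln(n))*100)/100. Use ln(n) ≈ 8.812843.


ln(6720) ≈ 8.812843.
2*ln(n) ≈ 17.625686.
sqrt(2*ln(n)) ≈ sqrt(17.625686) ≈ 4.198296.
lambda ≈ 3*4.198296 = 12.594888.
floor(lambda*100)/100 = 12.59.

12.59


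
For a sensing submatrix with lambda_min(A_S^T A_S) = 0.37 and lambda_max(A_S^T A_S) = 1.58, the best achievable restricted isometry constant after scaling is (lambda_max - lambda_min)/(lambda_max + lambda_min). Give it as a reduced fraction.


lambda_max - lambda_min = 1.58 - 0.37 = 1.21.
lambda_max + lambda_min = 1.58 + 0.37 = 1.95.
delta = 1.21/1.95 = 121/195.

121/195


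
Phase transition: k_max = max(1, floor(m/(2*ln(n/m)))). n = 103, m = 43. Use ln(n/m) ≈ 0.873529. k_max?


n/m = 103/43.
ln(n/m) ≈ 0.873529.
2*ln(n/m) ≈ 1.747058.
m/(2*ln(n/m)) ≈ 43/1.747058 ≈ 24.6128.
floor = 24.
k_max = max(1, 24) = 24.

24


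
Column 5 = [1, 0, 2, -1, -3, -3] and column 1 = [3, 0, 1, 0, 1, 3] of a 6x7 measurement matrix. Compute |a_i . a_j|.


Inner product: 1*3 + 0*0 + 2*1 + -1*0 + -3*1 + -3*3
Products: [3, 0, 2, 0, -3, -9]
Sum = -7.
|dot| = 7.

7


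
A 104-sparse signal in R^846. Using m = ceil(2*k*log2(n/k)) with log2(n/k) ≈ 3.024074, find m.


log2(n/k) = log2(846/104) ≈ 3.024074.
2*k*log2(n/k) ≈ 2*104*3.024074 = 629.007392.
m = ceil(629.007392) = 630.

630


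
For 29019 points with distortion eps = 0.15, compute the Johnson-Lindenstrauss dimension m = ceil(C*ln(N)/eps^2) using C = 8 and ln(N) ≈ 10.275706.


ln(29019) ≈ 10.275706.
eps^2 = 0.15^2 = 0.0225.
C*ln(N)/eps^2 ≈ 8*10.275706/0.0225 ≈ 3653.5844.
m = ceil(3653.5844) = 3654.

3654


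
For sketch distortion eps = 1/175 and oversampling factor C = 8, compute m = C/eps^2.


1/eps = 175.
(1/eps)^2 = 30625.
m = 8*30625 = 245000.

245000


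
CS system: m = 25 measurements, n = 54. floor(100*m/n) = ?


100*m/n = 100*25/54 ≈ 46.2963.
floor = 46.

46


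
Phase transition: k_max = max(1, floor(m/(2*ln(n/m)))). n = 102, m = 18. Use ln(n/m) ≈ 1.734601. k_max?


n/m = 102/18 = 17/3.
ln(n/m) ≈ 1.734601.
2*ln(n/m) ≈ 3.469202.
m/(2*ln(n/m)) ≈ 18/3.469202 ≈ 5.1885.
floor = 5.
k_max = max(1, 5) = 5.

5


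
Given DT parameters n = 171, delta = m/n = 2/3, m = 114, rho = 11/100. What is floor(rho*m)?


m = 2/3*171 = 114.
rho = 11/100.
rho*m = 11/100*114 = 12.54.
k = floor(12.54) = 12.

12


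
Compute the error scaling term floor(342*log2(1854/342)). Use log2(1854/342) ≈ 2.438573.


log2(n/k) = log2(1854/342) ≈ 2.438573.
k*log2(n/k) ≈ 342*2.438573 = 833.991966.
floor(833.991966) = 833.

833


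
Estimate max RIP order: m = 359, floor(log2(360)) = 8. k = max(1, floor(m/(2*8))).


floor(log2(360)) = 8.
2*8 = 16.
m/(2*floor(log2(n))) = 359/16 ≈ 22.4375.
floor = 22.
k = max(1, 22) = 22.

22


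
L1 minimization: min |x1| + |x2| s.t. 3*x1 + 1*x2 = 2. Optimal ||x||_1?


Axis intercepts:
  x1 = 2/3, x2 = 0: L1 = 2/3
  x1 = 0, x2 = 2: L1 = 2
x* = (2/3, 0)
||x*||_1 = 2/3.

2/3


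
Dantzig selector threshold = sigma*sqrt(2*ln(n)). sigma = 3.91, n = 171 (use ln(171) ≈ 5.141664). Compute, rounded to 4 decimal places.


ln(171) ≈ 5.141664.
2*ln(n) ≈ 10.283328.
sqrt(2*ln(n)) ≈ sqrt(10.283328) ≈ 3.206763.
threshold ≈ 3.91*3.206763 = 12.53844333 ≈ 12.5384.

12.5384


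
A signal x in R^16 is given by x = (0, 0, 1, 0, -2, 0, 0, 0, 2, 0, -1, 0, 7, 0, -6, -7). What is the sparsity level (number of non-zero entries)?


Non-zero positions: [2, 4, 8, 10, 12, 14, 15].
Sparsity = 7.

7


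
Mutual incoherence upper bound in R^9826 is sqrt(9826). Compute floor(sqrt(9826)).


99^2 = 9801 <= 9826 < 10000 = 100^2, so 99 <= sqrt(9826) < 100.
floor(sqrt(9826)) = 99.

99


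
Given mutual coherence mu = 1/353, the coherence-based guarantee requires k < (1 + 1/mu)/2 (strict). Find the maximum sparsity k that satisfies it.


1/mu = 353.
1 + 1/mu = 354.
(1 + 1/mu)/2 = 177 is an integer and the inequality is strict, so k_max = 177 - 1 = 176.

176


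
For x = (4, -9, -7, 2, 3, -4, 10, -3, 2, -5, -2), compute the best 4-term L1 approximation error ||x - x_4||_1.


Sorted |x_i| descending: [10, 9, 7, 5, 4, 4, 3, 3, 2, 2, 2]
Keep top 4: [10, 9, 7, 5]
Tail entries: [4, 4, 3, 3, 2, 2, 2]
L1 error = sum of tail = 20.

20


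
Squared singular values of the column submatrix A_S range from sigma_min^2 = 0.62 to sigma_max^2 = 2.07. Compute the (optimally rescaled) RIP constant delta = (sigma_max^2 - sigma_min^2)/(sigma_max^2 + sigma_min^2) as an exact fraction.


lambda_max - lambda_min = 2.07 - 0.62 = 1.45.
lambda_max + lambda_min = 2.07 + 0.62 = 2.69.
delta = 1.45/2.69 = 145/269.

145/269


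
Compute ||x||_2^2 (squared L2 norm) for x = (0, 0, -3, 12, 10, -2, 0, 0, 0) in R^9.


Non-zero entries: [(2, -3), (3, 12), (4, 10), (5, -2)]
Squares: [9, 144, 100, 4]
||x||_2^2 = sum = 257.

257


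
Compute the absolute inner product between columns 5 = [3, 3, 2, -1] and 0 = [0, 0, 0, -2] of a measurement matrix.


Inner product: 3*0 + 3*0 + 2*0 + -1*-2
Products: [0, 0, 0, 2]
Sum = 2.
|dot| = 2.

2


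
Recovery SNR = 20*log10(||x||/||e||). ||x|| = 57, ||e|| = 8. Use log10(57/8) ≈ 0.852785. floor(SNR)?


||x||/||e|| = 57/8.
log10(57/8) ≈ 0.852785.
20*log10(||x||/||e||) ≈ 20*0.852785 = 17.0557.
floor(17.0557) = 17.

17


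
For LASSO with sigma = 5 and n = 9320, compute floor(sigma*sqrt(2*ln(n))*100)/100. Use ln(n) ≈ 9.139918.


ln(9320) ≈ 9.139918.
2*ln(n) ≈ 18.279836.
sqrt(2*ln(n)) ≈ sqrt(18.279836) ≈ 4.275492.
lambda ≈ 5*4.275492 = 21.37746.
floor(lambda*100)/100 = 21.37.

21.37


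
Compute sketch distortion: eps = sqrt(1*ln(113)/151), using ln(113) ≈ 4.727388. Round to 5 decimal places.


ln(113) ≈ 4.727388.
1*ln(N)/m ≈ 1*4.727388/151 ≈ 0.03130721.
eps = sqrt(0.03130721) ≈ 0.1769384 ≈ 0.17694.

0.17694


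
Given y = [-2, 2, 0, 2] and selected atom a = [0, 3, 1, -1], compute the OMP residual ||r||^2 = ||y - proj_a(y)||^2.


a^T a = 11.
a^T y = 4.
coeff = 4/11 = 4/11.
||r||^2 = 116/11.

116/11


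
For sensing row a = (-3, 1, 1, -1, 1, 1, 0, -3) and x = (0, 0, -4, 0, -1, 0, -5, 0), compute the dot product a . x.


Non-zero terms: ['1*-4', '1*-1', '0*-5']
Products: [-4, -1, 0]
y = sum = -5.

-5


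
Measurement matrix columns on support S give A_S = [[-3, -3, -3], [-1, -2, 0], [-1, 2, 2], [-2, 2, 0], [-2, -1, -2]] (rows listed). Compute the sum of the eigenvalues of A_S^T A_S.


Sum of eigenvalues of A_S^T A_S = trace(A_S^T A_S) = sum of squared column norms of A_S.
A_S^T A_S diagonal: [19, 22, 17].
trace = 19 + 22 + 17 = 58.

58


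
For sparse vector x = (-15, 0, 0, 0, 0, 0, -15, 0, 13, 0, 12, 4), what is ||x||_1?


Non-zero entries: [(0, -15), (6, -15), (8, 13), (10, 12), (11, 4)]
Absolute values: [15, 15, 13, 12, 4]
||x||_1 = sum = 59.

59


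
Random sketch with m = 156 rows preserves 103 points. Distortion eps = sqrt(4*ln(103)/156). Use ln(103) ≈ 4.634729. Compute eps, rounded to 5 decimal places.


ln(103) ≈ 4.634729.
4*ln(N)/m ≈ 4*4.634729/156 ≈ 0.11883921.
eps = sqrt(0.11883921) ≈ 0.3447306 ≈ 0.34473.

0.34473


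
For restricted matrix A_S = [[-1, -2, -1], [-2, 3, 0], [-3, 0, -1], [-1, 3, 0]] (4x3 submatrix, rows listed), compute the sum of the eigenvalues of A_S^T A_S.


Sum of eigenvalues of A_S^T A_S = trace(A_S^T A_S) = sum of squared column norms of A_S.
A_S^T A_S diagonal: [15, 22, 2].
trace = 15 + 22 + 2 = 39.

39


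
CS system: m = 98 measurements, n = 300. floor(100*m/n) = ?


100*m/n = 100*98/300 ≈ 32.6667.
floor = 32.

32


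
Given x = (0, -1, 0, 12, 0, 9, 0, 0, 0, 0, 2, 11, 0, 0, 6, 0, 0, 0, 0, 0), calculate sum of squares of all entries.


Non-zero entries: [(1, -1), (3, 12), (5, 9), (10, 2), (11, 11), (14, 6)]
Squares: [1, 144, 81, 4, 121, 36]
||x||_2^2 = sum = 387.

387


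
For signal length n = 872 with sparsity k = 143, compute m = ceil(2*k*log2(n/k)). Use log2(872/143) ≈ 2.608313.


log2(n/k) = log2(872/143) ≈ 2.608313.
2*k*log2(n/k) ≈ 2*143*2.608313 = 745.977518.
m = ceil(745.977518) = 746.

746


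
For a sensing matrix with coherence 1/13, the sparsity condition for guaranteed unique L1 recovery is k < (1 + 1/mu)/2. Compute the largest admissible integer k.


1/mu = 13.
1 + 1/mu = 14.
(1 + 1/mu)/2 = 7 is an integer and the inequality is strict, so k_max = 7 - 1 = 6.

6


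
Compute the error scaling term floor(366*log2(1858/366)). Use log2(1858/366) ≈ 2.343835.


log2(n/k) = log2(1858/366) ≈ 2.343835.
k*log2(n/k) ≈ 366*2.343835 = 857.84361.
floor(857.84361) = 857.

857


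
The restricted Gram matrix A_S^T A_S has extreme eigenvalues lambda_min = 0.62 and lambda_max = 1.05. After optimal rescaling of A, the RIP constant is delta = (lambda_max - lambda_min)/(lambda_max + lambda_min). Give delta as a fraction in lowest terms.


lambda_max - lambda_min = 1.05 - 0.62 = 0.43.
lambda_max + lambda_min = 1.05 + 0.62 = 1.67.
delta = 0.43/1.67 = 43/167.

43/167


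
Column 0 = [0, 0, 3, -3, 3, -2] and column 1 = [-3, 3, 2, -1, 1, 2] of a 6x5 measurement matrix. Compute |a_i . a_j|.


Inner product: 0*-3 + 0*3 + 3*2 + -3*-1 + 3*1 + -2*2
Products: [0, 0, 6, 3, 3, -4]
Sum = 8.
|dot| = 8.

8


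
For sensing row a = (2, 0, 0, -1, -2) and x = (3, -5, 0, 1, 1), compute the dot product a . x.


Non-zero terms: ['2*3', '0*-5', '-1*1', '-2*1']
Products: [6, 0, -1, -2]
y = sum = 3.

3


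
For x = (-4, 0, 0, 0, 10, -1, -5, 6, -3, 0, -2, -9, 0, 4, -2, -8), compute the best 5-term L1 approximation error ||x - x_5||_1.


Sorted |x_i| descending: [10, 9, 8, 6, 5, 4, 4, 3, 2, 2, 1, 0, 0, 0, 0, 0]
Keep top 5: [10, 9, 8, 6, 5]
Tail entries: [4, 4, 3, 2, 2, 1, 0, 0, 0, 0, 0]
L1 error = sum of tail = 16.

16


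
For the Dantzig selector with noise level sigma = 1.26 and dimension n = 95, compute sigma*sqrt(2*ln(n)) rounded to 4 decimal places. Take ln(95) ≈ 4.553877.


ln(95) ≈ 4.553877.
2*ln(n) ≈ 9.107754.
sqrt(2*ln(n)) ≈ sqrt(9.107754) ≈ 3.017906.
threshold ≈ 1.26*3.017906 = 3.80256156 ≈ 3.8026.

3.8026


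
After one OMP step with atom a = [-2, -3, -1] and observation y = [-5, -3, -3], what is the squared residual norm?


a^T a = 14.
a^T y = 22.
coeff = 22/14 = 11/7.
||r||^2 = 59/7.

59/7


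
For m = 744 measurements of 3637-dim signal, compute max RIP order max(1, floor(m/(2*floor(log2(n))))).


floor(log2(3637)) = 11.
2*11 = 22.
m/(2*floor(log2(n))) = 744/22 ≈ 33.8182.
floor = 33.
k = max(1, 33) = 33.

33


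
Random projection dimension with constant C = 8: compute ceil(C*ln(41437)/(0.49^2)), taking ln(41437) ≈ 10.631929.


ln(41437) ≈ 10.631929.
eps^2 = 0.49^2 = 0.2401.
C*ln(N)/eps^2 ≈ 8*10.631929/0.2401 ≈ 354.25.
m = ceil(354.25) = 355.

355


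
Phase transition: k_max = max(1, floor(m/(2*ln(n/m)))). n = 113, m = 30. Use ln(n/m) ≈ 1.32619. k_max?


n/m = 113/30.
ln(n/m) ≈ 1.32619.
2*ln(n/m) ≈ 2.65238.
m/(2*ln(n/m)) ≈ 30/2.65238 ≈ 11.3106.
floor = 11.
k_max = max(1, 11) = 11.

11


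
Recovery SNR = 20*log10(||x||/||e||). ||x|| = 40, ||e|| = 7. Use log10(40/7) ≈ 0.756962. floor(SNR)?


||x||/||e|| = 40/7.
log10(40/7) ≈ 0.756962.
20*log10(||x||/||e||) ≈ 20*0.756962 = 15.13924.
floor(15.13924) = 15.

15


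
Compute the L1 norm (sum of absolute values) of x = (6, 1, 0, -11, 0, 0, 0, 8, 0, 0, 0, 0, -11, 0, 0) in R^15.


Non-zero entries: [(0, 6), (1, 1), (3, -11), (7, 8), (12, -11)]
Absolute values: [6, 1, 11, 8, 11]
||x||_1 = sum = 37.

37


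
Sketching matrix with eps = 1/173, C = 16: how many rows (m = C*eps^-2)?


1/eps = 173.
(1/eps)^2 = 29929.
m = 16*29929 = 478864.

478864


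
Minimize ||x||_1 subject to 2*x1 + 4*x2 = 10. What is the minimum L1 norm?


Axis intercepts:
  x1 = 5, x2 = 0: L1 = 5
  x1 = 0, x2 = 5/2: L1 = 5/2
x* = (0, 5/2)
||x*||_1 = 5/2.

5/2


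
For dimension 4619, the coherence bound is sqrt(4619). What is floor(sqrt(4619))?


67^2 = 4489 <= 4619 < 4624 = 68^2, so 67 <= sqrt(4619) < 68.
floor(sqrt(4619)) = 67.

67


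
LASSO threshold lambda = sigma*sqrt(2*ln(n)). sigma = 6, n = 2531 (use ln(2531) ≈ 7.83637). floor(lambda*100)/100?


ln(2531) ≈ 7.83637.
2*ln(n) ≈ 15.67274.
sqrt(2*ln(n)) ≈ sqrt(15.67274) ≈ 3.958881.
lambda ≈ 6*3.958881 = 23.753286.
floor(lambda*100)/100 = 23.75.

23.75


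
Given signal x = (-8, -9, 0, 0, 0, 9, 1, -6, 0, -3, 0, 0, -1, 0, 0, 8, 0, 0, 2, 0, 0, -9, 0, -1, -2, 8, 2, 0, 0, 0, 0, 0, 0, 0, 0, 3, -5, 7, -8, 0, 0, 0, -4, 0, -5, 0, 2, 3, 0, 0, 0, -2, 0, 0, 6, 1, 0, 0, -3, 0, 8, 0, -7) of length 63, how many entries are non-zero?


Non-zero positions: [0, 1, 5, 6, 7, 9, 12, 15, 18, 21, 23, 24, 25, 26, 35, 36, 37, 38, 42, 44, 46, 47, 51, 54, 55, 58, 60, 62].
Sparsity = 28.

28


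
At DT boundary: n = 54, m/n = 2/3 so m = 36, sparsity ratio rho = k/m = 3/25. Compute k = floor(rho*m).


m = 2/3*54 = 36.
rho = 3/25.
rho*m = 3/25*36 = 4.32.
k = floor(4.32) = 4.

4


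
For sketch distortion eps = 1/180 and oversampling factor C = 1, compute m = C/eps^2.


1/eps = 180.
(1/eps)^2 = 32400.
m = 1*32400 = 32400.

32400


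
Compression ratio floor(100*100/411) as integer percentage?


100*m/n = 100*100/411 ≈ 24.3309.
floor = 24.

24


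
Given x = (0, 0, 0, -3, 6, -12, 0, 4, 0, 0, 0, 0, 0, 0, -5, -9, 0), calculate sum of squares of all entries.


Non-zero entries: [(3, -3), (4, 6), (5, -12), (7, 4), (14, -5), (15, -9)]
Squares: [9, 36, 144, 16, 25, 81]
||x||_2^2 = sum = 311.

311


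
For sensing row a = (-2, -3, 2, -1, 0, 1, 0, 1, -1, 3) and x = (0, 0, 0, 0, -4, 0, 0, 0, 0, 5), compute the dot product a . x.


Non-zero terms: ['0*-4', '3*5']
Products: [0, 15]
y = sum = 15.

15


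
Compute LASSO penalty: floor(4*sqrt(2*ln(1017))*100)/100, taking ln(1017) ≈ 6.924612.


ln(1017) ≈ 6.924612.
2*ln(n) ≈ 13.849224.
sqrt(2*ln(n)) ≈ sqrt(13.849224) ≈ 3.721455.
lambda ≈ 4*3.721455 = 14.88582.
floor(lambda*100)/100 = 14.88.

14.88


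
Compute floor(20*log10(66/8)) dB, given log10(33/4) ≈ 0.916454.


||x||/||e|| = 66/8 = 33/4.
log10(33/4) ≈ 0.916454.
20*log10(||x||/||e||) ≈ 20*0.916454 = 18.32908.
floor(18.32908) = 18.

18


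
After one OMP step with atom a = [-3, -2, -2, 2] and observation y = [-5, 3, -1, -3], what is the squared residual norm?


a^T a = 21.
a^T y = 5.
coeff = 5/21 = 5/21.
||r||^2 = 899/21.

899/21


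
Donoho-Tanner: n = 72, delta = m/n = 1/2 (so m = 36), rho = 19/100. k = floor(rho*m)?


m = 1/2*72 = 36.
rho = 19/100.
rho*m = 19/100*36 = 6.84.
k = floor(6.84) = 6.

6


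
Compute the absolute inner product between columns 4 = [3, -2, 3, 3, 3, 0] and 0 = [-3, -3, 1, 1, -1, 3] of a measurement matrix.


Inner product: 3*-3 + -2*-3 + 3*1 + 3*1 + 3*-1 + 0*3
Products: [-9, 6, 3, 3, -3, 0]
Sum = 0.
|dot| = 0.

0


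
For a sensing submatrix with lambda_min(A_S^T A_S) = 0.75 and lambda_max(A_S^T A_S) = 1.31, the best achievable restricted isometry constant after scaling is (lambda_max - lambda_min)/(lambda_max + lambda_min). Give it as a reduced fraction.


lambda_max - lambda_min = 1.31 - 0.75 = 0.56.
lambda_max + lambda_min = 1.31 + 0.75 = 2.06.
delta = 0.56/2.06 = 56/206 = 28/103.

28/103


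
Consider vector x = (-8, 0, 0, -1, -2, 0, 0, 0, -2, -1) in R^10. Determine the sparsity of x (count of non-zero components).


Non-zero positions: [0, 3, 4, 8, 9].
Sparsity = 5.

5


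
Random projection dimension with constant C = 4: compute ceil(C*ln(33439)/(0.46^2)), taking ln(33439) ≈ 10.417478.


ln(33439) ≈ 10.417478.
eps^2 = 0.46^2 = 0.2116.
C*ln(N)/eps^2 ≈ 4*10.417478/0.2116 ≈ 196.9278.
m = ceil(196.9278) = 197.

197


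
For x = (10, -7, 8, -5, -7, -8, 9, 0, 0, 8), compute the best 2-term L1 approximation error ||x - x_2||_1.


Sorted |x_i| descending: [10, 9, 8, 8, 8, 7, 7, 5, 0, 0]
Keep top 2: [10, 9]
Tail entries: [8, 8, 8, 7, 7, 5, 0, 0]
L1 error = sum of tail = 43.

43


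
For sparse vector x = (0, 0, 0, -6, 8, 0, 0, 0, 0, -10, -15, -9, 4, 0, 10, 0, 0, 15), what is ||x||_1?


Non-zero entries: [(3, -6), (4, 8), (9, -10), (10, -15), (11, -9), (12, 4), (14, 10), (17, 15)]
Absolute values: [6, 8, 10, 15, 9, 4, 10, 15]
||x||_1 = sum = 77.

77


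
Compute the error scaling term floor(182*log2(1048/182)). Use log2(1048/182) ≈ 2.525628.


log2(n/k) = log2(1048/182) ≈ 2.525628.
k*log2(n/k) ≈ 182*2.525628 = 459.664296.
floor(459.664296) = 459.

459


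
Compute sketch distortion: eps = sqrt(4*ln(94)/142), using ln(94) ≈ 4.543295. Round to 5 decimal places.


ln(94) ≈ 4.543295.
4*ln(N)/m ≈ 4*4.543295/142 ≈ 0.12798014.
eps = sqrt(0.12798014) ≈ 0.3577431 ≈ 0.35774.

0.35774


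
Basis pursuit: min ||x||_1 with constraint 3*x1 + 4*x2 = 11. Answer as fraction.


Axis intercepts:
  x1 = 11/3, x2 = 0: L1 = 11/3
  x1 = 0, x2 = 11/4: L1 = 11/4
x* = (0, 11/4)
||x*||_1 = 11/4.

11/4


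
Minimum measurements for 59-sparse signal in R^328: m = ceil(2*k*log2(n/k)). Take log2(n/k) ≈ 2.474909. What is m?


log2(n/k) = log2(328/59) ≈ 2.474909.
2*k*log2(n/k) ≈ 2*59*2.474909 = 292.039262.
m = ceil(292.039262) = 293.

293


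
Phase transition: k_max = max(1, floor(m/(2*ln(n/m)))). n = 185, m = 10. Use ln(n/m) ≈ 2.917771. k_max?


n/m = 185/10 = 37/2.
ln(n/m) ≈ 2.917771.
2*ln(n/m) ≈ 5.835542.
m/(2*ln(n/m)) ≈ 10/5.835542 ≈ 1.7136.
floor = 1.
k_max = max(1, 1) = 1.

1


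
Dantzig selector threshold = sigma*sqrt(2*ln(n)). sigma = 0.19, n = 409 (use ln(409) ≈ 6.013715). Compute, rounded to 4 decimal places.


ln(409) ≈ 6.013715.
2*ln(n) ≈ 12.02743.
sqrt(2*ln(n)) ≈ sqrt(12.02743) ≈ 3.468059.
threshold ≈ 0.19*3.468059 = 0.65893121 ≈ 0.6589.

0.6589


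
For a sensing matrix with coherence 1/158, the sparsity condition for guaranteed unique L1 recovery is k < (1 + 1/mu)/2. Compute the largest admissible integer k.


1/mu = 158.
1 + 1/mu = 159.
(1 + 1/mu)/2 = 79.5 is not an integer, so k_max = floor(79.5) = 79.

79


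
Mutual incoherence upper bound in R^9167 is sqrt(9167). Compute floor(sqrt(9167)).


95^2 = 9025 <= 9167 < 9216 = 96^2, so 95 <= sqrt(9167) < 96.
floor(sqrt(9167)) = 95.

95


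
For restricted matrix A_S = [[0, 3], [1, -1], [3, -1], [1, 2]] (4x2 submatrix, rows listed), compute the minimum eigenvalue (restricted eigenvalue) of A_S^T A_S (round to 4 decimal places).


A_S^T A_S = [[11, -2], [-2, 15]].
trace = 26.
det = 161.
disc = trace^2 - 4*det = 676 - 4*161 = 32.
sqrt(32) ≈ 5.656854.
lam_min = (26 - sqrt(32))/2 ≈ (26 - 5.656854)/2 = 10.171573 ≈ 10.1716.

10.1716


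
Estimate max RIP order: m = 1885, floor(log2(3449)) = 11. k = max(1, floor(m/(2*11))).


floor(log2(3449)) = 11.
2*11 = 22.
m/(2*floor(log2(n))) = 1885/22 ≈ 85.6818.
floor = 85.
k = max(1, 85) = 85.

85


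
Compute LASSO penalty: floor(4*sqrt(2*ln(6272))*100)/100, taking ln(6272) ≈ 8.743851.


ln(6272) ≈ 8.743851.
2*ln(n) ≈ 17.487702.
sqrt(2*ln(n)) ≈ sqrt(17.487702) ≈ 4.18183.
lambda ≈ 4*4.18183 = 16.72732.
floor(lambda*100)/100 = 16.72.

16.72
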